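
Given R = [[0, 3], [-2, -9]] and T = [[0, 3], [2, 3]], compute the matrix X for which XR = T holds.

X = [[1, 0], [-2, -1]]

Since R sits to the right of X, X = TR⁻¹.
R has determinant 6; R⁻¹ = [[-3/2, -1/2], [1/3, 0]].
X = TR⁻¹ = [[0, 3], [2, 3]] · [[-3/2, -1/2], [1/3, 0]] = [[1, 0], [-2, -1]].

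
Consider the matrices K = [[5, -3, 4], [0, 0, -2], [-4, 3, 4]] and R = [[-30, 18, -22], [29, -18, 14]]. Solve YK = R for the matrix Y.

Y = [[-6, -1, 0], [5, 1, -1]]

Since K sits to the right of Y, Y = RK⁻¹.
K has determinant 6; K⁻¹ = [[1, 4, 1], [4/3, 6, 5/3], [0, -1/2, 0]].
Y = RK⁻¹ = [[-30, 18, -22], [29, -18, 14]] · [[1, 4, 1], [4/3, 6, 5/3], [0, -1/2, 0]] = [[-6, -1, 0], [5, 1, -1]].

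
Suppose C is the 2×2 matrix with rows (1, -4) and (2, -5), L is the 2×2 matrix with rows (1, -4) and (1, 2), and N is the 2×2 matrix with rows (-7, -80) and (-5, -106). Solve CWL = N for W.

W = [[3, 2], [-2, 5]]

Left-multiply by C⁻¹ and right-multiply by L⁻¹: W = C⁻¹NL⁻¹.
C has determinant 3; C⁻¹ = [[-5/3, 4/3], [-2/3, 1/3]].
L has determinant 6; L⁻¹ = [[1/3, 2/3], [-1/6, 1/6]].
C⁻¹N = [[5, -8], [3, 18]].
W = (C⁻¹N)L⁻¹ = [[3, 2], [-2, 5]].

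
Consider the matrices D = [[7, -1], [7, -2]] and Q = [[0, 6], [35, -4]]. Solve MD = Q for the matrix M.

M = [[6, -6], [6, -1]]

D is on the right of M, so right-multiply by D⁻¹: M = QD⁻¹.
det D = -7, so D⁻¹ = [[2/7, -1/7], [1, -1]].
M = QD⁻¹ = [[0, 6], [35, -4]] · [[2/7, -1/7], [1, -1]] = [[6, -6], [6, -1]].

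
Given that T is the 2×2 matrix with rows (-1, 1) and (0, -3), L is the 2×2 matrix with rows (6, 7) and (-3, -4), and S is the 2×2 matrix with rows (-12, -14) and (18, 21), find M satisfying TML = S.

M = [[1, 0], [-1, 0]]

M = T⁻¹SL⁻¹ (apply T⁻¹ on the left and L⁻¹ on the right).
det T = 3; the adjugate gives T⁻¹ = [[-1, -1/3], [0, -1/3]].
det L = -3, so L⁻¹ = [[4/3, 7/3], [-1, -2]].
T⁻¹S = [[6, 7], [-6, -7]].
M = (T⁻¹S)L⁻¹ = [[1, 0], [-1, 0]].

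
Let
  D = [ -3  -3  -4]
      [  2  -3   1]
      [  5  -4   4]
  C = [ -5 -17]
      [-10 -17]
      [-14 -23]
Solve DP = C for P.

Since D multiplies P on the left, P = D⁻¹C.
D has determinant 5; D⁻¹ = [[-8/5, 28/5, -3], [-3/5, 8/5, -1], [7/5, -27/5, 3]].
P = D⁻¹C = [[-8/5, 28/5, -3], [-3/5, 8/5, -1], [7/5, -27/5, 3]] · [[-5, -17], [-10, -17], [-14, -23]] = [[-6, 1], [1, 6], [5, -1]].

P = [[-6, 1], [1, 6], [5, -1]]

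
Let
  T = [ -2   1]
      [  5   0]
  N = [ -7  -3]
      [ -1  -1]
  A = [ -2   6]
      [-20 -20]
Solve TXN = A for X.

X = T⁻¹AN⁻¹ (apply T⁻¹ on the left and N⁻¹ on the right).
det T = -5, so T⁻¹ = [[0, 1/5], [1, 2/5]].
det N = 4, so N⁻¹ = [[-1/4, 3/4], [1/4, -7/4]].
T⁻¹A = [[-4, -4], [-10, -2]].
X = (T⁻¹A)N⁻¹ = [[0, 4], [2, -4]].

X = [[0, 4], [2, -4]]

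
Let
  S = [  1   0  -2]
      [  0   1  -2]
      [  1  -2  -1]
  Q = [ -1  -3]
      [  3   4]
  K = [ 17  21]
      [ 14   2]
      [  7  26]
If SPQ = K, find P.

P = [[-5, 0], [4, 2], [-3, -3]]

Left-multiply by S⁻¹ and right-multiply by Q⁻¹: P = S⁻¹KQ⁻¹.
S has determinant -3; S⁻¹ = [[5/3, -4/3, -2/3], [2/3, -1/3, -2/3], [1/3, -2/3, -1/3]].
det Q = 5, so Q⁻¹ = [[4/5, 3/5], [-3/5, -1/5]].
S⁻¹K = [[5, 15], [2, -4], [-6, -3]].
P = (S⁻¹K)Q⁻¹ = [[-5, 0], [4, 2], [-3, -3]].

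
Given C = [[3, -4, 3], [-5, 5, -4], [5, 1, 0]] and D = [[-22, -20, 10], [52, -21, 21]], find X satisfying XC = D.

X = [[6, 2, -6], [-1, -6, 5]]

Since C sits to the right of X, X = DC⁻¹.
C has determinant 2; C⁻¹ = [[2, 3/2, 1/2], [-10, -15/2, -3/2], [-15, -23/2, -5/2]].
X = DC⁻¹ = [[-22, -20, 10], [52, -21, 21]] · [[2, 3/2, 1/2], [-10, -15/2, -3/2], [-15, -23/2, -5/2]] = [[6, 2, -6], [-1, -6, 5]].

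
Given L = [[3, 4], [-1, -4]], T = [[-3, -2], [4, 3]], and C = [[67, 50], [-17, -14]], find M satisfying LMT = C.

M = [[-3, 4], [2, 1]]

Left-multiply by L⁻¹ and right-multiply by T⁻¹: M = L⁻¹CT⁻¹.
L has determinant -8; L⁻¹ = [[1/2, 1/2], [-1/8, -3/8]].
det T = -1; the adjugate gives T⁻¹ = [[-3, -2], [4, 3]].
L⁻¹C = [[25, 18], [-2, -1]].
M = (L⁻¹C)T⁻¹ = [[-3, 4], [2, 1]].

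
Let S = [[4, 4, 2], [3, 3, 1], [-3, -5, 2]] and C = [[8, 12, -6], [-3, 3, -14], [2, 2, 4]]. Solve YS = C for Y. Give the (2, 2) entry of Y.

4

Right-multiplying both sides by S⁻¹ gives Y = CS⁻¹.
det S = -4, so S⁻¹ = [[-11/4, 9/2, 1/2], [9/4, -7/2, -1/2], [3/2, -2, 0]].
Y = CS⁻¹ = [[8, 12, -6], [-3, 3, -14], [2, 2, 4]] · [[-11/4, 9/2, 1/2], [9/4, -7/2, -1/2], [3/2, -2, 0]] = [[-4, 6, -2], [-6, 4, -3], [5, -6, 0]].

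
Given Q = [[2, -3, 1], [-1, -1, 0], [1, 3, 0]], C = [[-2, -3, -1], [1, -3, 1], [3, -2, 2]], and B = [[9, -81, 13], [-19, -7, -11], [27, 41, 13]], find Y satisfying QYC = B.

Y = [[0, 0, 5], [-4, -1, -1], [1, 5, -4]]

Y = Q⁻¹BC⁻¹ (apply Q⁻¹ on the left and C⁻¹ on the right).
det Q = -2; the adjugate gives Q⁻¹ = [[0, -3/2, -1/2], [0, 1/2, 1/2], [1, 9/2, 5/2]].
det C = -2; the adjugate gives C⁻¹ = [[2, -4, 3], [-1/2, 1/2, -1/2], [-7/2, 13/2, -9/2]].
Q⁻¹B = [[15, -10, 10], [4, 17, 1], [-9, -10, -4]].
Y = (Q⁻¹B)C⁻¹ = [[0, 0, 5], [-4, -1, -1], [1, 5, -4]].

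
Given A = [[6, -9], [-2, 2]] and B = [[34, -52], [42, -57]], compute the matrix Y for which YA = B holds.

Right-multiplying both sides by A⁻¹ gives Y = BA⁻¹.
det A = -6; the adjugate gives A⁻¹ = [[-1/3, -3/2], [-1/3, -1]].
Y = BA⁻¹ = [[34, -52], [42, -57]] · [[-1/3, -3/2], [-1/3, -1]] = [[6, 1], [5, -6]].

Y = [[6, 1], [5, -6]]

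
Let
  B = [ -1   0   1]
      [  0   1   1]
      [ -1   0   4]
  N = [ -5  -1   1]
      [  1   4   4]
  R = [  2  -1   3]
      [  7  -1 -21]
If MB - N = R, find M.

MB = R + N = [[-3, -2, 4], [8, 3, -17]].
Since B sits to the right of M, M = (R + N)B⁻¹.
B has determinant -3; B⁻¹ = [[-4/3, 0, 1/3], [1/3, 1, -1/3], [-1/3, 0, 1/3]].
M = (R + N)B⁻¹ = [[2, -2, 1], [-4, 3, -4]].

M = [[2, -2, 1], [-4, 3, -4]]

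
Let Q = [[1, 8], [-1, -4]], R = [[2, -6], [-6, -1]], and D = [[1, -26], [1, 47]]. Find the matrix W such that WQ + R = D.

WQ = D − R = [[-1, -20], [7, 48]].
Right-multiplying both sides by Q⁻¹ gives W = (D − R)Q⁻¹.
det Q = 4, so Q⁻¹ = [[-1, -2], [1/4, 1/4]].
W = (D − R)Q⁻¹ = [[-4, -3], [5, -2]].

W = [[-4, -3], [5, -2]]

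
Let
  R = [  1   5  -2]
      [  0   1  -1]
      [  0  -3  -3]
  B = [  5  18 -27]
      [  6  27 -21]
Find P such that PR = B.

Since R sits to the right of P, P = BR⁻¹.
R has determinant -6; R⁻¹ = [[1, -7/2, 1/2], [0, 1/2, -1/6], [0, -1/2, -1/6]].
P = BR⁻¹ = [[5, 18, -27], [6, 27, -21]] · [[1, -7/2, 1/2], [0, 1/2, -1/6], [0, -1/2, -1/6]] = [[5, 5, 4], [6, 3, 2]].

P = [[5, 5, 4], [6, 3, 2]]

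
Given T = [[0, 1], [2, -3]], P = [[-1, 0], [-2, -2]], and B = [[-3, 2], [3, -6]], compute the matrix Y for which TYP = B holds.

Y = T⁻¹BP⁻¹ (apply T⁻¹ on the left and P⁻¹ on the right).
det T = -2; the adjugate gives T⁻¹ = [[3/2, 1/2], [1, 0]].
P has determinant 2; P⁻¹ = [[-1, 0], [1, -1/2]].
T⁻¹B = [[-3, 0], [-3, 2]].
Y = (T⁻¹B)P⁻¹ = [[3, 0], [5, -1]].

Y = [[3, 0], [5, -1]]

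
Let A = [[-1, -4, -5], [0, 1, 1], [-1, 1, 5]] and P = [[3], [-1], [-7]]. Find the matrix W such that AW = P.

Left-multiplying both sides by A⁻¹ gives W = A⁻¹P.
A has determinant -5; A⁻¹ = [[-4/5, -3, -1/5], [1/5, 2, -1/5], [-1/5, -1, 1/5]].
W = A⁻¹P = [[-4/5, -3, -1/5], [1/5, 2, -1/5], [-1/5, -1, 1/5]] · [[3], [-1], [-7]] = [[2], [0], [-1]].

W = [[2], [0], [-1]]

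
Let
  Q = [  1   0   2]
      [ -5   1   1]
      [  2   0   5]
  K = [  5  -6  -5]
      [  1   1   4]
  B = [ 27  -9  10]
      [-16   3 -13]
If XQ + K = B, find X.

XQ = B − K = [[22, -3, 15], [-17, 2, -17]].
Since Q sits to the right of X, X = (B − K)Q⁻¹.
det Q = 1; the adjugate gives Q⁻¹ = [[5, 0, -2], [27, 1, -11], [-2, 0, 1]].
X = (B − K)Q⁻¹ = [[-1, -3, 4], [3, 2, -5]].

X = [[-1, -3, 4], [3, 2, -5]]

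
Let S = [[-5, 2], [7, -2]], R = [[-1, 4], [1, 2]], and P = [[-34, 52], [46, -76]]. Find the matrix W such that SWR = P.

Left-multiply by S⁻¹ and right-multiply by R⁻¹: W = S⁻¹PR⁻¹.
det S = -4, so S⁻¹ = [[1/2, 1/2], [7/4, 5/4]].
det R = -6; the adjugate gives R⁻¹ = [[-1/3, 2/3], [1/6, 1/6]].
S⁻¹P = [[6, -12], [-2, -4]].
W = (S⁻¹P)R⁻¹ = [[-4, 2], [0, -2]].

W = [[-4, 2], [0, -2]]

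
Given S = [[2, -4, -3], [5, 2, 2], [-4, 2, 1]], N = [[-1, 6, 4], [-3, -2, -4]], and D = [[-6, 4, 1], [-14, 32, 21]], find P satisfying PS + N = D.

P = [[3, 1, 4], [-5, 3, 4]]

PS = D − N = [[-5, -2, -3], [-11, 34, 25]].
Since S sits to the right of P, P = (D − N)S⁻¹.
det S = -6; the adjugate gives S⁻¹ = [[1/3, 1/3, 1/3], [13/6, 5/3, 19/6], [-3, -2, -4]].
P = (D − N)S⁻¹ = [[3, 1, 4], [-5, 3, 4]].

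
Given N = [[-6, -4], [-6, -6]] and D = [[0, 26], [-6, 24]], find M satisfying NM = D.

Left-multiplying both sides by N⁻¹ gives M = N⁻¹D.
N has determinant 12; N⁻¹ = [[-1/2, 1/3], [1/2, -1/2]].
M = N⁻¹D = [[-1/2, 1/3], [1/2, -1/2]] · [[0, 26], [-6, 24]] = [[-2, -5], [3, 1]].

M = [[-2, -5], [3, 1]]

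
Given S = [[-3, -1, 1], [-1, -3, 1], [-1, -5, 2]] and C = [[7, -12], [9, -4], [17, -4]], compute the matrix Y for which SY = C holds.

Since S multiplies Y on the left, Y = S⁻¹C.
S has determinant 4; S⁻¹ = [[-1/4, -3/4, 1/2], [1/4, -5/4, 1/2], [1/2, -7/2, 2]].
Y = S⁻¹C = [[-1/4, -3/4, 1/2], [1/4, -5/4, 1/2], [1/2, -7/2, 2]] · [[7, -12], [9, -4], [17, -4]] = [[0, 4], [-1, 0], [6, 0]].

Y = [[0, 4], [-1, 0], [6, 0]]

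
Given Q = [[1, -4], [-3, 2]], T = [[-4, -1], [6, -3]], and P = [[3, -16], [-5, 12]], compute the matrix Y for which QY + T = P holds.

QY = P − T = [[7, -15], [-11, 15]].
Q is on the left of Y, so left-multiply by Q⁻¹: Y = Q⁻¹(P − T).
Q has determinant -10; Q⁻¹ = [[-1/5, -2/5], [-3/10, -1/10]].
Y = Q⁻¹(P − T) = [[3, -3], [-1, 3]].

Y = [[3, -3], [-1, 3]]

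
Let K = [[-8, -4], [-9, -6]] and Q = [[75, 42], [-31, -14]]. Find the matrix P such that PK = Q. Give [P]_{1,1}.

-6

Since K sits to the right of P, P = QK⁻¹.
K has determinant 12; K⁻¹ = [[-1/2, 1/3], [3/4, -2/3]].
P = QK⁻¹ = [[75, 42], [-31, -14]] · [[-1/2, 1/3], [3/4, -2/3]] = [[-6, -3], [5, -1]].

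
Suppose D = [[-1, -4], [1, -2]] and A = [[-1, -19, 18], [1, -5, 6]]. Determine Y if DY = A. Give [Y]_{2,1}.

0

D is on the left of Y, so left-multiply by D⁻¹: Y = D⁻¹A.
det D = 6; the adjugate gives D⁻¹ = [[-1/3, 2/3], [-1/6, -1/6]].
Y = D⁻¹A = [[-1/3, 2/3], [-1/6, -1/6]] · [[-1, -19, 18], [1, -5, 6]] = [[1, 3, -2], [0, 4, -4]].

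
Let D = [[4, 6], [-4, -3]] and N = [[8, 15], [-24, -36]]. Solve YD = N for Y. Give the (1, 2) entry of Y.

Right-multiplying both sides by D⁻¹ gives Y = ND⁻¹.
det D = 12; the adjugate gives D⁻¹ = [[-1/4, -1/2], [1/3, 1/3]].
Y = ND⁻¹ = [[8, 15], [-24, -36]] · [[-1/4, -1/2], [1/3, 1/3]] = [[3, 1], [-6, 0]].

1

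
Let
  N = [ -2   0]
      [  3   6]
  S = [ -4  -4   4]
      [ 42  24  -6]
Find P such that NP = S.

N is on the left of P, so left-multiply by N⁻¹: P = N⁻¹S.
N has determinant -12; N⁻¹ = [[-1/2, 0], [1/4, 1/6]].
P = N⁻¹S = [[-1/2, 0], [1/4, 1/6]] · [[-4, -4, 4], [42, 24, -6]] = [[2, 2, -2], [6, 3, 0]].

P = [[2, 2, -2], [6, 3, 0]]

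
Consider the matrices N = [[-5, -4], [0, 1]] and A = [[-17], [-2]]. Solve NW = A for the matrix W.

Since N multiplies W on the left, W = N⁻¹A.
det N = -5; the adjugate gives N⁻¹ = [[-1/5, -4/5], [0, 1]].
W = N⁻¹A = [[-1/5, -4/5], [0, 1]] · [[-17], [-2]] = [[5], [-2]].

W = [[5], [-2]]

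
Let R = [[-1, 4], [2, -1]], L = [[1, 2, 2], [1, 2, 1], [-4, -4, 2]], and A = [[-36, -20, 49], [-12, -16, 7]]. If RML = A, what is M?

Isolating M: multiply by R⁻¹ from the left and L⁻¹ from the right, so M = R⁻¹AL⁻¹.
det R = -7; the adjugate gives R⁻¹ = [[1/7, 4/7], [2/7, 1/7]].
det L = 4; the adjugate gives L⁻¹ = [[2, -3, -1/2], [-3/2, 5/2, 1/4], [1, -1, 0]].
R⁻¹A = [[-12, -12, 11], [-12, -8, 15]].
M = (R⁻¹A)L⁻¹ = [[5, -5, 3], [3, 1, 4]].

M = [[5, -5, 3], [3, 1, 4]]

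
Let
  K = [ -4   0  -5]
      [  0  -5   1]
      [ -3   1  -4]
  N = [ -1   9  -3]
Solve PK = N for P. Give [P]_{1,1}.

Right-multiplying both sides by K⁻¹ gives P = NK⁻¹.
det K = -1; the adjugate gives K⁻¹ = [[-19, 5, 25], [3, -1, -4], [15, -4, -20]].
P = NK⁻¹ = [[-1, 9, -3]] · [[-19, 5, 25], [3, -1, -4], [15, -4, -20]] = [[1, -2, -1]].

1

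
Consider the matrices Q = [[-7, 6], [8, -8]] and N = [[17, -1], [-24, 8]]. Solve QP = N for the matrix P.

P = [[1, -5], [4, -6]]

Left-multiplying both sides by Q⁻¹ gives P = Q⁻¹N.
det Q = 8; the adjugate gives Q⁻¹ = [[-1, -3/4], [-1, -7/8]].
P = Q⁻¹N = [[-1, -3/4], [-1, -7/8]] · [[17, -1], [-24, 8]] = [[1, -5], [4, -6]].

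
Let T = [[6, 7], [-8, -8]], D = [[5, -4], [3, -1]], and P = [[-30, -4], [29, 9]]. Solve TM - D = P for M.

M = [[-3, 1], [-1, -2]]

TM = P + D = [[-25, -8], [32, 8]].
T is on the left of M, so left-multiply by T⁻¹: M = T⁻¹(P + D).
det T = 8, so T⁻¹ = [[-1, -7/8], [1, 3/4]].
M = T⁻¹(P + D) = [[-3, 1], [-1, -2]].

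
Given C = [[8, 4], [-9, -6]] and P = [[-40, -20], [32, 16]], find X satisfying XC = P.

X = [[-5, 0], [4, 0]]

Right-multiplying both sides by C⁻¹ gives X = PC⁻¹.
C has determinant -12; C⁻¹ = [[1/2, 1/3], [-3/4, -2/3]].
X = PC⁻¹ = [[-40, -20], [32, 16]] · [[1/2, 1/3], [-3/4, -2/3]] = [[-5, 0], [4, 0]].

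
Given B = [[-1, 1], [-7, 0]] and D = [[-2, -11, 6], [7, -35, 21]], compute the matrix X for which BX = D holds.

X = [[-1, 5, -3], [-3, -6, 3]]

B is on the left of X, so left-multiply by B⁻¹: X = B⁻¹D.
det B = 7; the adjugate gives B⁻¹ = [[0, -1/7], [1, -1/7]].
X = B⁻¹D = [[0, -1/7], [1, -1/7]] · [[-2, -11, 6], [7, -35, 21]] = [[-1, 5, -3], [-3, -6, 3]].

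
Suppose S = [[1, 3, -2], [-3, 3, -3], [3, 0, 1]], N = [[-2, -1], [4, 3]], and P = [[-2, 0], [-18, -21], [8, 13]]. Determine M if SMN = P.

Left-multiply by S⁻¹ and right-multiply by N⁻¹: M = S⁻¹PN⁻¹.
S has determinant 3; S⁻¹ = [[1, -1, -1], [-2, 7/3, 3], [-3, 3, 4]].
N has determinant -2; N⁻¹ = [[-3/2, -1/2], [2, 1]].
S⁻¹P = [[8, 8], [-14, -10], [-16, -11]].
M = (S⁻¹P)N⁻¹ = [[4, 4], [1, -3], [2, -3]].

M = [[4, 4], [1, -3], [2, -3]]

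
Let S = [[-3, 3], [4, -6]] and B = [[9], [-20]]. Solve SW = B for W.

W = [[1], [4]]

Left-multiplying both sides by S⁻¹ gives W = S⁻¹B.
det S = 6; the adjugate gives S⁻¹ = [[-1, -1/2], [-2/3, -1/2]].
W = S⁻¹B = [[-1, -1/2], [-2/3, -1/2]] · [[9], [-20]] = [[1], [4]].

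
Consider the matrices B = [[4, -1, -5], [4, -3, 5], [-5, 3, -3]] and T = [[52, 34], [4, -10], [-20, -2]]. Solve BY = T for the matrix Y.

Y = [[4, 4], [-6, 2], [-6, -4]]

Left-multiplying both sides by B⁻¹ gives Y = B⁻¹T.
det B = 4, so B⁻¹ = [[-3/2, -9/2, -5], [-13/4, -37/4, -10], [-3/4, -7/4, -2]].
Y = B⁻¹T = [[-3/2, -9/2, -5], [-13/4, -37/4, -10], [-3/4, -7/4, -2]] · [[52, 34], [4, -10], [-20, -2]] = [[4, 4], [-6, 2], [-6, -4]].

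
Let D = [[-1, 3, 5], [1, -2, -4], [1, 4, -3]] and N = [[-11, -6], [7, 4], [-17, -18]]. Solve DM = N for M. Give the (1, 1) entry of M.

D is on the left of M, so left-multiply by D⁻¹: M = D⁻¹N.
D has determinant 5; D⁻¹ = [[22/5, 29/5, -2/5], [-1/5, -2/5, 1/5], [6/5, 7/5, -1/5]].
M = D⁻¹N = [[22/5, 29/5, -2/5], [-1/5, -2/5, 1/5], [6/5, 7/5, -1/5]] · [[-11, -6], [7, 4], [-17, -18]] = [[-1, 4], [-4, -4], [0, 2]].

-1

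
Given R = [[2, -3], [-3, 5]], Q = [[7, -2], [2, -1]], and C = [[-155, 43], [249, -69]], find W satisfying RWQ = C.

W = R⁻¹CQ⁻¹ (apply R⁻¹ on the left and Q⁻¹ on the right).
R has determinant 1; R⁻¹ = [[5, 3], [3, 2]].
Q has determinant -3; Q⁻¹ = [[1/3, -2/3], [2/3, -7/3]].
R⁻¹C = [[-28, 8], [33, -9]].
W = (R⁻¹C)Q⁻¹ = [[-4, 0], [5, -1]].

W = [[-4, 0], [5, -1]]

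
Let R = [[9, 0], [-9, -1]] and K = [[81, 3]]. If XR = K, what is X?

X = [[6, -3]]

Right-multiplying both sides by R⁻¹ gives X = KR⁻¹.
det R = -9; the adjugate gives R⁻¹ = [[1/9, 0], [-1, -1]].
X = KR⁻¹ = [[81, 3]] · [[1/9, 0], [-1, -1]] = [[6, -3]].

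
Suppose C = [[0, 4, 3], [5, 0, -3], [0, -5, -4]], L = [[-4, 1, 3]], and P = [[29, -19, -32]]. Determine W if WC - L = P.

W = [[-2, 5, 2]]

WC = P + L = [[25, -18, -29]].
Since C sits to the right of W, W = (P + L)C⁻¹.
det C = 5, so C⁻¹ = [[-3, 1/5, -12/5], [4, 0, 3], [-5, 0, -4]].
W = (P + L)C⁻¹ = [[-2, 5, 2]].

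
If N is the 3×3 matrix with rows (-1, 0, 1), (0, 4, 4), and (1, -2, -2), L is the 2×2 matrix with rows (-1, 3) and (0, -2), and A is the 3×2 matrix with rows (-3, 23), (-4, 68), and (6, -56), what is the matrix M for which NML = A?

M = [[-4, 5], [2, -5], [-1, -2]]

Left-multiply by N⁻¹ and right-multiply by L⁻¹: M = N⁻¹AL⁻¹.
det N = -4, so N⁻¹ = [[0, 1/2, 1], [-1, -1/4, -1], [1, 1/2, 1]].
L has determinant 2; L⁻¹ = [[-1, -3/2], [0, -1/2]].
N⁻¹A = [[4, -22], [-2, 16], [1, 1]].
M = (N⁻¹A)L⁻¹ = [[-4, 5], [2, -5], [-1, -2]].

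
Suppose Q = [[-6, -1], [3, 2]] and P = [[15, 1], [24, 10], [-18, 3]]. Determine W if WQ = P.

W = [[-3, -1], [-2, 4], [5, 4]]

Right-multiplying both sides by Q⁻¹ gives W = PQ⁻¹.
det Q = -9, so Q⁻¹ = [[-2/9, -1/9], [1/3, 2/3]].
W = PQ⁻¹ = [[15, 1], [24, 10], [-18, 3]] · [[-2/9, -1/9], [1/3, 2/3]] = [[-3, -1], [-2, 4], [5, 4]].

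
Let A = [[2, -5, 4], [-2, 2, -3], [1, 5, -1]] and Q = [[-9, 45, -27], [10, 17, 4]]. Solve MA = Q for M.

M = [[-6, 0, 3], [-1, -4, 4]]

Right-multiplying both sides by A⁻¹ gives M = QA⁻¹.
det A = 3, so A⁻¹ = [[13/3, 5, 7/3], [-5/3, -2, -2/3], [-4, -5, -2]].
M = QA⁻¹ = [[-9, 45, -27], [10, 17, 4]] · [[13/3, 5, 7/3], [-5/3, -2, -2/3], [-4, -5, -2]] = [[-6, 0, 3], [-1, -4, 4]].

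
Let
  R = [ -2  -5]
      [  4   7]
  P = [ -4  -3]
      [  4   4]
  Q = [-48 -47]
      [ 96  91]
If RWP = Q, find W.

W = [[-3, 3], [1, 1]]

W = R⁻¹QP⁻¹ (apply R⁻¹ on the left and P⁻¹ on the right).
det R = 6, so R⁻¹ = [[7/6, 5/6], [-2/3, -1/3]].
det P = -4; the adjugate gives P⁻¹ = [[-1, -3/4], [1, 1]].
R⁻¹Q = [[24, 21], [0, 1]].
W = (R⁻¹Q)P⁻¹ = [[-3, 3], [1, 1]].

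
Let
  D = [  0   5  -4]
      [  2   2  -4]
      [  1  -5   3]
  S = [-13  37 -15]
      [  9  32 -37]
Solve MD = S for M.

D is on the right of M, so right-multiply by D⁻¹: M = SD⁻¹.
det D = -2, so D⁻¹ = [[7, -5/2, 6], [5, -2, 4], [6, -5/2, 5]].
M = SD⁻¹ = [[-13, 37, -15], [9, 32, -37]] · [[7, -5/2, 6], [5, -2, 4], [6, -5/2, 5]] = [[4, -4, -5], [1, 6, -3]].

M = [[4, -4, -5], [1, 6, -3]]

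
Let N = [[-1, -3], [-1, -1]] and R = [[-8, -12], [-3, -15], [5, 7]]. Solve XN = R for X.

X = [[2, 6], [6, -3], [-1, -4]]

Right-multiplying both sides by N⁻¹ gives X = RN⁻¹.
det N = -2; the adjugate gives N⁻¹ = [[1/2, -3/2], [-1/2, 1/2]].
X = RN⁻¹ = [[-8, -12], [-3, -15], [5, 7]] · [[1/2, -3/2], [-1/2, 1/2]] = [[2, 6], [6, -3], [-1, -4]].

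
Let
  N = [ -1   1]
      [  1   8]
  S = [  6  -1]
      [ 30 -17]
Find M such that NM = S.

N is on the left of M, so left-multiply by N⁻¹: M = N⁻¹S.
det N = -9, so N⁻¹ = [[-8/9, 1/9], [1/9, 1/9]].
M = N⁻¹S = [[-8/9, 1/9], [1/9, 1/9]] · [[6, -1], [30, -17]] = [[-2, -1], [4, -2]].

M = [[-2, -1], [4, -2]]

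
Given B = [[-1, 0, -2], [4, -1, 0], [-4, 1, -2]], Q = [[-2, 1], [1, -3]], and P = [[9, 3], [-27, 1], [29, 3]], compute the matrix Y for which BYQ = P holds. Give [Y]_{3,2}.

Y = B⁻¹PQ⁻¹ (apply B⁻¹ on the left and Q⁻¹ on the right).
det B = -2, so B⁻¹ = [[-1, 1, 1], [-4, 3, 4], [0, -1/2, -1/2]].
det Q = 5, so Q⁻¹ = [[-3/5, -1/5], [-1/5, -2/5]].
B⁻¹P = [[-7, 1], [-1, 3], [-1, -2]].
Y = (B⁻¹P)Q⁻¹ = [[4, 1], [0, -1], [1, 1]].

1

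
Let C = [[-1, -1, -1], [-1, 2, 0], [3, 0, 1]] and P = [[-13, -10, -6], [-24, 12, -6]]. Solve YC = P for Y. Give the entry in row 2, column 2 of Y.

Since C sits to the right of Y, Y = PC⁻¹.
det C = 3; the adjugate gives C⁻¹ = [[2/3, 1/3, 2/3], [1/3, 2/3, 1/3], [-2, -1, -1]].
Y = PC⁻¹ = [[-13, -10, -6], [-24, 12, -6]] · [[2/3, 1/3, 2/3], [1/3, 2/3, 1/3], [-2, -1, -1]] = [[0, -5, -6], [0, 6, -6]].

6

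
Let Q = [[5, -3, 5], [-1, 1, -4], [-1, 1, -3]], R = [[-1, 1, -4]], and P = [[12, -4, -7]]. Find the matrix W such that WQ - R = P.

WQ = P + R = [[11, -3, -11]].
Q is on the right of W, so right-multiply by Q⁻¹: W = (P + R)Q⁻¹.
det Q = 2; the adjugate gives Q⁻¹ = [[1/2, -2, 7/2], [1/2, -5, 15/2], [0, -1, 1]].
W = (P + R)Q⁻¹ = [[4, 4, 5]].

W = [[4, 4, 5]]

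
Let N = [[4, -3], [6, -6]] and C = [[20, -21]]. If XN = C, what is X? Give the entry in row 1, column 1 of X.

-1

Since N sits to the right of X, X = CN⁻¹.
det N = -6, so N⁻¹ = [[1, -1/2], [1, -2/3]].
X = CN⁻¹ = [[20, -21]] · [[1, -1/2], [1, -2/3]] = [[-1, 4]].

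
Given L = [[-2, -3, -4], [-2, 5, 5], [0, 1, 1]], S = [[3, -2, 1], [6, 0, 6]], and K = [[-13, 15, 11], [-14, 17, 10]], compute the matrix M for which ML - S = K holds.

ML = K + S = [[-10, 13, 12], [-8, 17, 16]].
Since L sits to the right of M, M = (K + S)L⁻¹.
det L = 2; the adjugate gives L⁻¹ = [[0, -1/2, 5/2], [1, -1, 9], [-1, 1, -8]].
M = (K + S)L⁻¹ = [[1, 4, -4], [1, 3, 5]].

M = [[1, 4, -4], [1, 3, 5]]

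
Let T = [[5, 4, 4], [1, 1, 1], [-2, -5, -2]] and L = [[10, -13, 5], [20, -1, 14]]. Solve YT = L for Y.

Y = [[5, -3, 6], [6, 0, 5]]

T is on the right of Y, so right-multiply by T⁻¹: Y = LT⁻¹.
det T = 3, so T⁻¹ = [[1, -4, 0], [0, -2/3, -1/3], [-1, 17/3, 1/3]].
Y = LT⁻¹ = [[10, -13, 5], [20, -1, 14]] · [[1, -4, 0], [0, -2/3, -1/3], [-1, 17/3, 1/3]] = [[5, -3, 6], [6, 0, 5]].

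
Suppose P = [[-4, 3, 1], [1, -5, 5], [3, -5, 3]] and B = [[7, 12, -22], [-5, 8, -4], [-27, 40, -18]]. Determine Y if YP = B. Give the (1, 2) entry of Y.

-6

P is on the right of Y, so right-multiply by P⁻¹: Y = BP⁻¹.
det P = 6, so P⁻¹ = [[5/3, -7/3, 10/3], [2, -5/2, 7/2], [5/3, -11/6, 17/6]].
Y = BP⁻¹ = [[7, 12, -22], [-5, 8, -4], [-27, 40, -18]] · [[5/3, -7/3, 10/3], [2, -5/2, 7/2], [5/3, -11/6, 17/6]] = [[-1, -6, 3], [1, -1, 0], [5, -4, -1]].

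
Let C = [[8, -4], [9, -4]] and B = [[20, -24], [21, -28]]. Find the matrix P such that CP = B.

C is on the left of P, so left-multiply by C⁻¹: P = C⁻¹B.
det C = 4, so C⁻¹ = [[-1, 1], [-9/4, 2]].
P = C⁻¹B = [[-1, 1], [-9/4, 2]] · [[20, -24], [21, -28]] = [[1, -4], [-3, -2]].

P = [[1, -4], [-3, -2]]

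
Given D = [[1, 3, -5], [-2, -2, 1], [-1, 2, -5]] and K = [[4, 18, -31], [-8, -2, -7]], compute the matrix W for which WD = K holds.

Right-multiplying both sides by D⁻¹ gives W = KD⁻¹.
D has determinant 5; D⁻¹ = [[8/5, 1, -7/5], [-11/5, -2, 9/5], [-6/5, -1, 4/5]].
W = KD⁻¹ = [[4, 18, -31], [-8, -2, -7]] · [[8/5, 1, -7/5], [-11/5, -2, 9/5], [-6/5, -1, 4/5]] = [[4, -1, 2], [0, 3, 2]].

W = [[4, -1, 2], [0, 3, 2]]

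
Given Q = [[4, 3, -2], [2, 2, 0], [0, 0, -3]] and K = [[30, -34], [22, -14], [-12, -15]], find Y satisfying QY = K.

Y = [[5, -3], [6, -4], [4, 5]]

Since Q multiplies Y on the left, Y = Q⁻¹K.
Q has determinant -6; Q⁻¹ = [[1, -3/2, -2/3], [-1, 2, 2/3], [0, 0, -1/3]].
Y = Q⁻¹K = [[1, -3/2, -2/3], [-1, 2, 2/3], [0, 0, -1/3]] · [[30, -34], [22, -14], [-12, -15]] = [[5, -3], [6, -4], [4, 5]].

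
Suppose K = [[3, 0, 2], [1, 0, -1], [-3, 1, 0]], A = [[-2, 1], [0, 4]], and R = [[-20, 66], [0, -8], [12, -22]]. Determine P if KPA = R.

Left-multiply by K⁻¹ and right-multiply by A⁻¹: P = K⁻¹RA⁻¹.
det K = 5; the adjugate gives K⁻¹ = [[1/5, 2/5, 0], [3/5, 6/5, 1], [1/5, -3/5, 0]].
A has determinant -8; A⁻¹ = [[-1/2, 1/8], [0, 1/4]].
K⁻¹R = [[-4, 10], [0, 8], [-4, 18]].
P = (K⁻¹R)A⁻¹ = [[2, 2], [0, 2], [2, 4]].

P = [[2, 2], [0, 2], [2, 4]]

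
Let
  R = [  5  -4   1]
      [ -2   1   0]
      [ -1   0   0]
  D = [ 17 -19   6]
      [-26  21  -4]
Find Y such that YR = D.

Y = [[6, 5, 3], [-4, 5, -4]]

R is on the right of Y, so right-multiply by R⁻¹: Y = DR⁻¹.
det R = 1, so R⁻¹ = [[0, 0, -1], [0, 1, -2], [1, 4, -3]].
Y = DR⁻¹ = [[17, -19, 6], [-26, 21, -4]] · [[0, 0, -1], [0, 1, -2], [1, 4, -3]] = [[6, 5, 3], [-4, 5, -4]].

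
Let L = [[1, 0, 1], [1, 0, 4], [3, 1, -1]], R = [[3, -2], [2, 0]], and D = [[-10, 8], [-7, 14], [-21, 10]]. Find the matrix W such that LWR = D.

W = L⁻¹DR⁻¹ (apply L⁻¹ on the left and R⁻¹ on the right).
det L = -3; the adjugate gives L⁻¹ = [[4/3, -1/3, 0], [-13/3, 4/3, 1], [-1/3, 1/3, 0]].
det R = 4, so R⁻¹ = [[0, 1/2], [-1/2, 3/4]].
L⁻¹D = [[-11, 6], [13, -6], [1, 2]].
W = (L⁻¹D)R⁻¹ = [[-3, -1], [3, 2], [-1, 2]].

W = [[-3, -1], [3, 2], [-1, 2]]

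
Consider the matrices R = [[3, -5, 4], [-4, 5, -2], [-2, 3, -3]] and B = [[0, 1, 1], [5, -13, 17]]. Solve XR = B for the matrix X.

R is on the right of X, so right-multiply by R⁻¹: X = BR⁻¹.
det R = 5; the adjugate gives R⁻¹ = [[-9/5, -3/5, -2], [-8/5, -1/5, -2], [-2/5, 1/5, -1]].
X = BR⁻¹ = [[0, 1, 1], [5, -13, 17]] · [[-9/5, -3/5, -2], [-8/5, -1/5, -2], [-2/5, 1/5, -1]] = [[-2, 0, -3], [5, 3, -1]].

X = [[-2, 0, -3], [5, 3, -1]]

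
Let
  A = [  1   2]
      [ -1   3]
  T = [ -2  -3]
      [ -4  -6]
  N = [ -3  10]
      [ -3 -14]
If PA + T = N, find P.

P = [[2, 3], [-1, -2]]

PA = N − T = [[-1, 13], [1, -8]].
Right-multiplying both sides by A⁻¹ gives P = (N − T)A⁻¹.
A has determinant 5; A⁻¹ = [[3/5, -2/5], [1/5, 1/5]].
P = (N − T)A⁻¹ = [[2, 3], [-1, -2]].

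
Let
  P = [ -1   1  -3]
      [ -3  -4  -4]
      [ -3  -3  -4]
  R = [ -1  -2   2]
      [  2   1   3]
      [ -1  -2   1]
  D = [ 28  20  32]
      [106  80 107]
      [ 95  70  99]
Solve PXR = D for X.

X = [[1, -4, -3], [1, -4, 2], [0, -4, 3]]

Isolating X: multiply by P⁻¹ from the left and R⁻¹ from the right, so X = P⁻¹DR⁻¹.
det P = 5, so P⁻¹ = [[4/5, 13/5, -16/5], [0, -1, 1], [-3/5, -6/5, 7/5]].
det R = -3; the adjugate gives R⁻¹ = [[-7/3, 2/3, 8/3], [5/3, -1/3, -7/3], [1, 0, -1]].
P⁻¹D = [[-6, 0, -13], [-11, -10, -8], [-11, -10, -9]].
X = (P⁻¹D)R⁻¹ = [[1, -4, -3], [1, -4, 2], [0, -4, 3]].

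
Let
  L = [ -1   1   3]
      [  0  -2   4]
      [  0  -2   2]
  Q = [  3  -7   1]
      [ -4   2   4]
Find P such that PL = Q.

P = [[-3, 3, -1], [4, -5, 6]]

Right-multiplying both sides by L⁻¹ gives P = QL⁻¹.
det L = -4, so L⁻¹ = [[-1, 2, -5/2], [0, 1/2, -1], [0, 1/2, -1/2]].
P = QL⁻¹ = [[3, -7, 1], [-4, 2, 4]] · [[-1, 2, -5/2], [0, 1/2, -1], [0, 1/2, -1/2]] = [[-3, 3, -1], [4, -5, 6]].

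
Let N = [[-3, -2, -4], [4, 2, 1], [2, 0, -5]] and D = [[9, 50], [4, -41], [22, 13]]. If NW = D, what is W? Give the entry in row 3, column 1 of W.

-4

N is on the left of W, so left-multiply by N⁻¹: W = N⁻¹D.
det N = 2, so N⁻¹ = [[-5, -5, 3], [11, 23/2, -13/2], [-2, -2, 1]].
W = N⁻¹D = [[-5, -5, 3], [11, 23/2, -13/2], [-2, -2, 1]] · [[9, 50], [4, -41], [22, 13]] = [[1, -6], [2, -6], [-4, -5]].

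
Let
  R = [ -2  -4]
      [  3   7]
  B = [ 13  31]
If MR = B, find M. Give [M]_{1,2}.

5

Right-multiplying both sides by R⁻¹ gives M = BR⁻¹.
R has determinant -2; R⁻¹ = [[-7/2, -2], [3/2, 1]].
M = BR⁻¹ = [[13, 31]] · [[-7/2, -2], [3/2, 1]] = [[1, 5]].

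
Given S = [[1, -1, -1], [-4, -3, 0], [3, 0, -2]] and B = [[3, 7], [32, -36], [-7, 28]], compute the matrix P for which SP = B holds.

S is on the left of P, so left-multiply by S⁻¹: P = S⁻¹B.
S has determinant 5; S⁻¹ = [[6/5, -2/5, -3/5], [-8/5, 1/5, 4/5], [9/5, -3/5, -7/5]].
P = S⁻¹B = [[6/5, -2/5, -3/5], [-8/5, 1/5, 4/5], [9/5, -3/5, -7/5]] · [[3, 7], [32, -36], [-7, 28]] = [[-5, 6], [-4, 4], [-4, -5]].

P = [[-5, 6], [-4, 4], [-4, -5]]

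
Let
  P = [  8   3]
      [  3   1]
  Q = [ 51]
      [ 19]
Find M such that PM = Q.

P is on the left of M, so left-multiply by P⁻¹: M = P⁻¹Q.
det P = -1; the adjugate gives P⁻¹ = [[-1, 3], [3, -8]].
M = P⁻¹Q = [[-1, 3], [3, -8]] · [[51], [19]] = [[6], [1]].

M = [[6], [1]]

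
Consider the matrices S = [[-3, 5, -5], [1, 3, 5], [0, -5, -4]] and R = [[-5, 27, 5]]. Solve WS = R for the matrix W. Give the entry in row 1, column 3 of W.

S is on the right of W, so right-multiply by S⁻¹: W = RS⁻¹.
det S = 6, so S⁻¹ = [[13/6, 15/2, 20/3], [2/3, 2, 5/3], [-5/6, -5/2, -7/3]].
W = RS⁻¹ = [[-5, 27, 5]] · [[13/6, 15/2, 20/3], [2/3, 2, 5/3], [-5/6, -5/2, -7/3]] = [[3, 4, 0]].

0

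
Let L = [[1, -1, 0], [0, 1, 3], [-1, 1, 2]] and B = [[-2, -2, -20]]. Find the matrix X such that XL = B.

L is on the right of X, so right-multiply by L⁻¹: X = BL⁻¹.
det L = 2, so L⁻¹ = [[-1/2, 1, -3/2], [-3/2, 1, -3/2], [1/2, 0, 1/2]].
X = BL⁻¹ = [[-2, -2, -20]] · [[-1/2, 1, -3/2], [-3/2, 1, -3/2], [1/2, 0, 1/2]] = [[-6, -4, -4]].

X = [[-6, -4, -4]]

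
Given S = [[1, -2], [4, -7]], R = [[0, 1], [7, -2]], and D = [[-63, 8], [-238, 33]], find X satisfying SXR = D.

Left-multiply by S⁻¹ and right-multiply by R⁻¹: X = S⁻¹DR⁻¹.
det S = 1; the adjugate gives S⁻¹ = [[-7, 2], [-4, 1]].
R has determinant -7; R⁻¹ = [[2/7, 1/7], [1, 0]].
S⁻¹D = [[-35, 10], [14, 1]].
X = (S⁻¹D)R⁻¹ = [[0, -5], [5, 2]].

X = [[0, -5], [5, 2]]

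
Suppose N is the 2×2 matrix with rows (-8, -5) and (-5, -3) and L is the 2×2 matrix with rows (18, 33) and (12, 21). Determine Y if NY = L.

Since N multiplies Y on the left, Y = N⁻¹L.
det N = -1, so N⁻¹ = [[3, -5], [-5, 8]].
Y = N⁻¹L = [[3, -5], [-5, 8]] · [[18, 33], [12, 21]] = [[-6, -6], [6, 3]].

Y = [[-6, -6], [6, 3]]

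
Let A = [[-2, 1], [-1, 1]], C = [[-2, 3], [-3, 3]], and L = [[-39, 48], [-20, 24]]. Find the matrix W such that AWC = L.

W = [[-5, -3], [-1, 1]]

Isolating W: multiply by A⁻¹ from the left and C⁻¹ from the right, so W = A⁻¹LC⁻¹.
det A = -1, so A⁻¹ = [[-1, 1], [-1, 2]].
det C = 3, so C⁻¹ = [[1, -1], [1, -2/3]].
A⁻¹L = [[19, -24], [-1, 0]].
W = (A⁻¹L)C⁻¹ = [[-5, -3], [-1, 1]].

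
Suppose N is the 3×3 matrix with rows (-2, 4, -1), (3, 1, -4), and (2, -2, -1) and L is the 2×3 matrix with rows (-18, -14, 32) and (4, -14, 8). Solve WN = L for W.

W = [[-4, -6, -4], [-5, 0, -3]]

Right-multiplying both sides by N⁻¹ gives W = LN⁻¹.
N has determinant 6; N⁻¹ = [[-3/2, 1, -5/2], [-5/6, 2/3, -11/6], [-4/3, 2/3, -7/3]].
W = LN⁻¹ = [[-18, -14, 32], [4, -14, 8]] · [[-3/2, 1, -5/2], [-5/6, 2/3, -11/6], [-4/3, 2/3, -7/3]] = [[-4, -6, -4], [-5, 0, -3]].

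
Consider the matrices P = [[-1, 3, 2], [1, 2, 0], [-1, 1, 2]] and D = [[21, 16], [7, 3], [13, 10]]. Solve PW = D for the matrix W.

Since P multiplies W on the left, W = P⁻¹D.
det P = -4, so P⁻¹ = [[-1, 1, 1], [1/2, 0, -1/2], [-3/4, 1/2, 5/4]].
W = P⁻¹D = [[-1, 1, 1], [1/2, 0, -1/2], [-3/4, 1/2, 5/4]] · [[21, 16], [7, 3], [13, 10]] = [[-1, -3], [4, 3], [4, 2]].

W = [[-1, -3], [4, 3], [4, 2]]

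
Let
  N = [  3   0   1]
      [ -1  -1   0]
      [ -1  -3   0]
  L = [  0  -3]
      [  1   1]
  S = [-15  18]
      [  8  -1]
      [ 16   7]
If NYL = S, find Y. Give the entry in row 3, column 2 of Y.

Left-multiply by N⁻¹ and right-multiply by L⁻¹: Y = N⁻¹SL⁻¹.
det N = 2, so N⁻¹ = [[0, -3/2, 1/2], [0, 1/2, -1/2], [1, 9/2, -3/2]].
L has determinant 3; L⁻¹ = [[1/3, 1], [-1/3, 0]].
N⁻¹S = [[-4, 5], [-4, -4], [-3, 3]].
Y = (N⁻¹S)L⁻¹ = [[-3, -4], [0, -4], [-2, -3]].

-3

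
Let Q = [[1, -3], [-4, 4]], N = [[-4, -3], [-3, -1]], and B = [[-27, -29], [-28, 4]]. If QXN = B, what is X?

Isolating X: multiply by Q⁻¹ from the left and N⁻¹ from the right, so X = Q⁻¹BN⁻¹.
Q has determinant -8; Q⁻¹ = [[-1/2, -3/8], [-1/2, -1/8]].
N has determinant -5; N⁻¹ = [[1/5, -3/5], [-3/5, 4/5]].
Q⁻¹B = [[24, 13], [17, 14]].
X = (Q⁻¹B)N⁻¹ = [[-3, -4], [-5, 1]].

X = [[-3, -4], [-5, 1]]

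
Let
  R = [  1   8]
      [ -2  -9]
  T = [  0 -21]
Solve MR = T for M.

Right-multiplying both sides by R⁻¹ gives M = TR⁻¹.
R has determinant 7; R⁻¹ = [[-9/7, -8/7], [2/7, 1/7]].
M = TR⁻¹ = [[0, -21]] · [[-9/7, -8/7], [2/7, 1/7]] = [[-6, -3]].

M = [[-6, -3]]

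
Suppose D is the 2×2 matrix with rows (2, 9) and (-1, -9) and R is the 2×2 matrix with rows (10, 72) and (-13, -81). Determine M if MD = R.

M = [[2, -6], [-4, 5]]

Right-multiplying both sides by D⁻¹ gives M = RD⁻¹.
det D = -9, so D⁻¹ = [[1, 1], [-1/9, -2/9]].
M = RD⁻¹ = [[10, 72], [-13, -81]] · [[1, 1], [-1/9, -2/9]] = [[2, -6], [-4, 5]].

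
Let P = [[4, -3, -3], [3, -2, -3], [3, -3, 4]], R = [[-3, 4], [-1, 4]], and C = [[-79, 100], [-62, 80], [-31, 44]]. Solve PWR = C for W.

W = [[3, 4], [-3, 5], [-2, 1]]

Left-multiply by P⁻¹ and right-multiply by R⁻¹: W = P⁻¹CR⁻¹.
det P = 4, so P⁻¹ = [[-17/4, 21/4, 3/4], [-21/4, 25/4, 3/4], [-3/4, 3/4, 1/4]].
det R = -8; the adjugate gives R⁻¹ = [[-1/2, 1/2], [-1/8, 3/8]].
P⁻¹C = [[-13, 28], [4, 8], [5, -4]].
W = (P⁻¹C)R⁻¹ = [[3, 4], [-3, 5], [-2, 1]].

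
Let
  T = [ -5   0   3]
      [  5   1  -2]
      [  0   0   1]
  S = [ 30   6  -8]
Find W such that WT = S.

W = [[0, 6, 4]]

T is on the right of W, so right-multiply by T⁻¹: W = ST⁻¹.
det T = -5, so T⁻¹ = [[-1/5, 0, 3/5], [1, 1, -1], [0, 0, 1]].
W = ST⁻¹ = [[30, 6, -8]] · [[-1/5, 0, 3/5], [1, 1, -1], [0, 0, 1]] = [[0, 6, 4]].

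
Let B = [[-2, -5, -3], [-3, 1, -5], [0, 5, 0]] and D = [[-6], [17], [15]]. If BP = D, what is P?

Left-multiplying both sides by B⁻¹ gives P = B⁻¹D.
B has determinant -5; B⁻¹ = [[-5, 3, -28/5], [0, 0, 1/5], [3, -2, 17/5]].
P = B⁻¹D = [[-5, 3, -28/5], [0, 0, 1/5], [3, -2, 17/5]] · [[-6], [17], [15]] = [[-3], [3], [-1]].

P = [[-3], [3], [-1]]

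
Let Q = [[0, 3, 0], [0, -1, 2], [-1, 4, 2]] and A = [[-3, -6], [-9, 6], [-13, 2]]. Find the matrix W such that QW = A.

W = [[-1, -6], [-1, -2], [-5, 2]]

Left-multiplying both sides by Q⁻¹ gives W = Q⁻¹A.
det Q = -6, so Q⁻¹ = [[5/3, 1, -1], [1/3, 0, 0], [1/6, 1/2, 0]].
W = Q⁻¹A = [[5/3, 1, -1], [1/3, 0, 0], [1/6, 1/2, 0]] · [[-3, -6], [-9, 6], [-13, 2]] = [[-1, -6], [-1, -2], [-5, 2]].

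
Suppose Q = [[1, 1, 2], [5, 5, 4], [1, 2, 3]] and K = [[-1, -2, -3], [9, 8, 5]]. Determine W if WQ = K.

W = [[0, 0, -1], [0, 2, -1]]

Q is on the right of W, so right-multiply by Q⁻¹: W = KQ⁻¹.
det Q = 6, so Q⁻¹ = [[7/6, 1/6, -1], [-11/6, 1/6, 1], [5/6, -1/6, 0]].
W = KQ⁻¹ = [[-1, -2, -3], [9, 8, 5]] · [[7/6, 1/6, -1], [-11/6, 1/6, 1], [5/6, -1/6, 0]] = [[0, 0, -1], [0, 2, -1]].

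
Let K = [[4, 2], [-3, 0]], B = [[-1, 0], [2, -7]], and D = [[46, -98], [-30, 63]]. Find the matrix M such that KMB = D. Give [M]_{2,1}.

-1

Left-multiply by K⁻¹ and right-multiply by B⁻¹: M = K⁻¹DB⁻¹.
det K = 6; the adjugate gives K⁻¹ = [[0, -1/3], [1/2, 2/3]].
det B = 7; the adjugate gives B⁻¹ = [[-1, 0], [-2/7, -1/7]].
K⁻¹D = [[10, -21], [3, -7]].
M = (K⁻¹D)B⁻¹ = [[-4, 3], [-1, 1]].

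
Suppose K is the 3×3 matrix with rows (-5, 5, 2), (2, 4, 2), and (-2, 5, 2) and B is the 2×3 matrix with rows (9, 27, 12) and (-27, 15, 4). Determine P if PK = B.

P = [[-3, 3, 6], [1, -5, 6]]

K is on the right of P, so right-multiply by K⁻¹: P = BK⁻¹.
det K = 6; the adjugate gives K⁻¹ = [[-1/3, 0, 1/3], [-4/3, -1, 7/3], [3, 5/2, -5]].
P = BK⁻¹ = [[9, 27, 12], [-27, 15, 4]] · [[-1/3, 0, 1/3], [-4/3, -1, 7/3], [3, 5/2, -5]] = [[-3, 3, 6], [1, -5, 6]].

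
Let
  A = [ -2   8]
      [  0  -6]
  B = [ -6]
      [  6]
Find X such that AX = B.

Left-multiplying both sides by A⁻¹ gives X = A⁻¹B.
A has determinant 12; A⁻¹ = [[-1/2, -2/3], [0, -1/6]].
X = A⁻¹B = [[-1/2, -2/3], [0, -1/6]] · [[-6], [6]] = [[-1], [-1]].

X = [[-1], [-1]]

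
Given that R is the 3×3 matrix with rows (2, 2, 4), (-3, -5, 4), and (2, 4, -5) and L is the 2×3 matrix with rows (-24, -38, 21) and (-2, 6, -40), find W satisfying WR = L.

W = [[-2, 6, -1], [-5, 0, 4]]

Right-multiplying both sides by R⁻¹ gives W = LR⁻¹.
R has determinant -4; R⁻¹ = [[-9/4, -13/2, -7], [7/4, 9/2, 5], [1/2, 1, 1]].
W = LR⁻¹ = [[-24, -38, 21], [-2, 6, -40]] · [[-9/4, -13/2, -7], [7/4, 9/2, 5], [1/2, 1, 1]] = [[-2, 6, -1], [-5, 0, 4]].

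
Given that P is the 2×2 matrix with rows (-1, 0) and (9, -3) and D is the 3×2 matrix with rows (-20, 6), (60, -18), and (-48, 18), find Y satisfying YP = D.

P is on the right of Y, so right-multiply by P⁻¹: Y = DP⁻¹.
P has determinant 3; P⁻¹ = [[-1, 0], [-3, -1/3]].
Y = DP⁻¹ = [[-20, 6], [60, -18], [-48, 18]] · [[-1, 0], [-3, -1/3]] = [[2, -2], [-6, 6], [-6, -6]].

Y = [[2, -2], [-6, 6], [-6, -6]]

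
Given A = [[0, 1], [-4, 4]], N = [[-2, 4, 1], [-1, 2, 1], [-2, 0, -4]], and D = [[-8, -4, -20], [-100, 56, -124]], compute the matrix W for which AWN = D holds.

Isolating W: multiply by A⁻¹ from the left and N⁻¹ from the right, so W = A⁻¹DN⁻¹.
A has determinant 4; A⁻¹ = [[1, -1/4], [1, 0]].
det N = -4, so N⁻¹ = [[2, -4, -1/2], [3/2, -5/2, -1/4], [-1, 2, 0]].
A⁻¹D = [[17, -18, 11], [-8, -4, -20]].
W = (A⁻¹D)N⁻¹ = [[-4, -1, -4], [-2, 2, 5]].

W = [[-4, -1, -4], [-2, 2, 5]]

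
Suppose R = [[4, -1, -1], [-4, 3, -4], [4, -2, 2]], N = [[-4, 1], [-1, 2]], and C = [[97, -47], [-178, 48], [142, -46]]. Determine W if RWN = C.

W = R⁻¹CN⁻¹ (apply R⁻¹ on the left and N⁻¹ on the right).
det R = 4; the adjugate gives R⁻¹ = [[-1/2, 1, 7/4], [-2, 3, 5], [-1, 1, 2]].
det N = -7, so N⁻¹ = [[-2/7, 1/7], [-1/7, 4/7]].
R⁻¹C = [[22, -9], [-18, 8], [9, 3]].
W = (R⁻¹C)N⁻¹ = [[-5, -2], [4, 2], [-3, 3]].

W = [[-5, -2], [4, 2], [-3, 3]]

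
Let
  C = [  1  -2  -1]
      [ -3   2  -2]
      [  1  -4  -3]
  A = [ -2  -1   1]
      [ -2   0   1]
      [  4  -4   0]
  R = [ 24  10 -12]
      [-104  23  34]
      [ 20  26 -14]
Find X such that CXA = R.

Isolating X: multiply by C⁻¹ from the left and A⁻¹ from the right, so X = C⁻¹RA⁻¹.
C has determinant -2; C⁻¹ = [[7, 1, -3], [11/2, 1, -5/2], [-5, -1, 2]].
A has determinant -4; A⁻¹ = [[-1, 1, 1/4], [-1, 1, 0], [-2, 3, 1/2]].
C⁻¹R = [[4, 15, -8], [-22, 13, 3], [24, -21, -2]].
X = (C⁻¹R)A⁻¹ = [[-3, -5, -3], [3, 0, -4], [1, -3, 5]].

X = [[-3, -5, -3], [3, 0, -4], [1, -3, 5]]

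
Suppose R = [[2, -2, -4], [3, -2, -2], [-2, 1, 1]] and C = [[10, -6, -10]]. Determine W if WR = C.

Right-multiplying both sides by R⁻¹ gives W = CR⁻¹.
det R = 2; the adjugate gives R⁻¹ = [[0, -1, -2], [1/2, -3, -4], [-1/2, 1, 1]].
W = CR⁻¹ = [[10, -6, -10]] · [[0, -1, -2], [1/2, -3, -4], [-1/2, 1, 1]] = [[2, -2, -6]].

W = [[2, -2, -6]]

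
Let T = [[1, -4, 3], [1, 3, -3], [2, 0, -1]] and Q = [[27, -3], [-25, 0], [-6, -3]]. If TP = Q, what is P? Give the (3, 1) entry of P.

4

Left-multiplying both sides by T⁻¹ gives P = T⁻¹Q.
det T = -1; the adjugate gives T⁻¹ = [[3, 4, -3], [5, 7, -6], [6, 8, -7]].
P = T⁻¹Q = [[3, 4, -3], [5, 7, -6], [6, 8, -7]] · [[27, -3], [-25, 0], [-6, -3]] = [[-1, 0], [-4, 3], [4, 3]].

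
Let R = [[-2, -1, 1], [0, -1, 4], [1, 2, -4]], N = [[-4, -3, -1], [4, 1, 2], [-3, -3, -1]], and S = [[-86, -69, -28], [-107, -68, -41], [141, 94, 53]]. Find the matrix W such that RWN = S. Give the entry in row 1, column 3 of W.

-5

Left-multiply by R⁻¹ and right-multiply by N⁻¹: W = R⁻¹SN⁻¹.
R has determinant 5; R⁻¹ = [[-4/5, -2/5, -3/5], [4/5, 7/5, 8/5], [1/5, 3/5, 2/5]].
det N = -5, so N⁻¹ = [[-1, 0, 1], [2/5, -1/5, -4/5], [9/5, 3/5, -8/5]].
R⁻¹S = [[27, 26, 7], [7, 0, 5], [-25, -17, -9]].
W = (R⁻¹S)N⁻¹ = [[-4, -1, -5], [2, 3, -1], [2, -2, 3]].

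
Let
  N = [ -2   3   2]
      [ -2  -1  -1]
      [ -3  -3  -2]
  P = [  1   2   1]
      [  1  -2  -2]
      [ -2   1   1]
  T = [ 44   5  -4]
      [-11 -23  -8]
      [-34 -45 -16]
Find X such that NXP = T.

Left-multiply by N⁻¹ and right-multiply by P⁻¹: X = N⁻¹TP⁻¹.
det N = 5, so N⁻¹ = [[-1/5, 0, -1/5], [-1/5, 2, -6/5], [3/5, -3, 8/5]].
P has determinant 3; P⁻¹ = [[0, -1/3, -2/3], [1, 1, 1], [-1, -5/3, -4/3]].
N⁻¹T = [[-2, 8, 4], [10, 7, 4], [5, 0, -4]].
X = (N⁻¹T)P⁻¹ = [[4, 2, 4], [3, -3, -5], [4, 5, 2]].

X = [[4, 2, 4], [3, -3, -5], [4, 5, 2]]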